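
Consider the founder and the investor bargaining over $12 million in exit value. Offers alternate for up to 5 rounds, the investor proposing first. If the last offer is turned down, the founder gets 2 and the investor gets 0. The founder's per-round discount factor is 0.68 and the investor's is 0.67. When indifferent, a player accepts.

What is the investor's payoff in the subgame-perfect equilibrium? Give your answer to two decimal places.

7.67

Round 5 (the investor proposes): the founder gets 2 if talks fail, so the investor offers 2 and keeps 10.
Round 4 (the founder proposes): the investor can get 10 next round, worth 0.67 × 10 = 6.7 now. The founder offers 6.7 and keeps 12 − 6.7 = 5.3.
Round 3 (the investor proposes): the founder can get 5.3 next round, worth 0.68 × 5.3 = 3.604 now; the investor offers that and keeps 8.396.
Round 2 (the founder proposes): the investor can get 8.396 next round, worth 0.67 × 8.396 = 5.62532 now, so the founder offers 5.62532, keeping 6.37468.
Round 1 (the investor proposes): the founder can get 6.37468 next round, worth 0.68 × 6.37468 = 4.3347824 now. The investor offers 4.3347824 and keeps 12 − 4.3347824 = 7.6652176.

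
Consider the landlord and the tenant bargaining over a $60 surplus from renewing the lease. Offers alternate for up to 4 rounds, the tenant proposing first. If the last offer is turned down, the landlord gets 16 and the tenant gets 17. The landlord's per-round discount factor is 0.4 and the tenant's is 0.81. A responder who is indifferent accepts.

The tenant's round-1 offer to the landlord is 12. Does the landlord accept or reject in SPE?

Round 4 (the landlord proposes): the tenant gets 17 if talks fail, so the landlord offers 17 and keeps 43.
Round 3 (the tenant proposes): the landlord can get 43 next round, worth 0.4 × 43 = 17.2 now. The tenant offers 17.2 and keeps 60 − 17.2 = 42.8.
Round 2 (the landlord proposes): the tenant can get 42.8 next round, worth 0.81 × 42.8 = 34.668 now, so the landlord offers 34.668, keeping 25.332.
So by rejecting in round 1, the landlord gets 25.332 next round, worth 0.4 × 25.332 = 10.1328 now.
Offer 12 ≥ 10.1328, so the landlord accepts.

Accept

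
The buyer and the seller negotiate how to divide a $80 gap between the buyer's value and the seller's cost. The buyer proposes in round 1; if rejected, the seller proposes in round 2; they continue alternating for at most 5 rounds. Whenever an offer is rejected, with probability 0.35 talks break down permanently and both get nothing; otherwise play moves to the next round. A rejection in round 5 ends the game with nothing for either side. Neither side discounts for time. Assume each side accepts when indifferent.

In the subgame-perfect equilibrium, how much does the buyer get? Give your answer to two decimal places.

54.11

By backward induction:
Round 5 (the buyer proposes): the seller will accept anything ≥ 0, so the buyer offers 0 and keeps 80.
Round 4 (the seller proposes): rejecting gives the buyer an expected 0.65 × 80 = 52, so the seller offers 52, keeping 28.
Round 3 (the buyer proposes): rejecting gives the seller an expected 0.65 × 28 = 18.2; the buyer offers that and keeps 61.8.
Round 2 (the seller proposes): rejecting gives the buyer an expected 0.65 × 61.8 = 40.17; the seller offers that and keeps 39.83.
Round 1 (the buyer proposes): rejecting gives the seller an expected 0.65 × 39.83 = 25.8895; the buyer offers that and keeps 54.1105.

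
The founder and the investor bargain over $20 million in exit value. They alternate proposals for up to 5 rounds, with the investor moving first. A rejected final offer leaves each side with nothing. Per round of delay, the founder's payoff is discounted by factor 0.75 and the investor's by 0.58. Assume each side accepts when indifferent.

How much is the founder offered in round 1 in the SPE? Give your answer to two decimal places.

Work backward from the last round.
Round 5 (the investor proposes): the founder will accept anything ≥ 0, so the investor offers 0 and keeps 20.
Round 4 (the founder proposes): the investor can get 20 next round, worth 0.58 × 20 = 11.6 now. The founder offers 11.6 and keeps 20 − 11.6 = 8.4.
Round 3 (the investor proposes): the founder can get 8.4 next round, worth 0.75 × 8.4 = 6.3 now. The investor offers 6.3 and keeps 20 − 6.3 = 13.7.
Round 2 (the founder proposes): the investor can get 13.7 next round, worth 0.58 × 13.7 = 7.946 now; the founder offers that and keeps 12.054.
Round 1 (the investor proposes): the founder can get 12.054 next round, worth 0.75 × 12.054 = 9.0405 now, so the investor offers 9.0405, keeping 10.9595.

9.04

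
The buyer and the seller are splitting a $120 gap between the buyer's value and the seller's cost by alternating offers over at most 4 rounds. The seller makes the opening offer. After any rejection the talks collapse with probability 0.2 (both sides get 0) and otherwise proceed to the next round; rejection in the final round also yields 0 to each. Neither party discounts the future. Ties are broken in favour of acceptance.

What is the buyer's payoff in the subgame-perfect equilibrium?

Round 4 (the buyer proposes): rejection yields 0 for the seller; the buyer offers 0 and keeps 120.
Round 3 (the seller proposes): rejecting gives the buyer an expected 0.8 × 120 = 96. The seller offers 96 and keeps 120 − 96 = 24.
Round 2 (the buyer proposes): rejecting gives the seller an expected 0.8 × 24 = 19.2; the buyer offers that and keeps 100.8.
Round 1 (the seller proposes): rejecting gives the buyer an expected 0.8 × 100.8 = 80.64; the seller offers that and keeps 39.36.

80.64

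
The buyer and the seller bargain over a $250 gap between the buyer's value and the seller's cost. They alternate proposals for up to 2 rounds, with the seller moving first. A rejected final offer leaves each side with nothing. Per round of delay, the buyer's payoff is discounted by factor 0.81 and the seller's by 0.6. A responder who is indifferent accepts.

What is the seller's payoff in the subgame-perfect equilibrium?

By backward induction:
Round 2 (the buyer proposes): the seller will accept anything ≥ 0, so the buyer offers 0 and keeps 250.
Round 1 (the seller proposes): the buyer can get 250 next round, worth 0.81 × 250 = 202.5 now, so the seller offers 202.5, keeping 47.5.

47.5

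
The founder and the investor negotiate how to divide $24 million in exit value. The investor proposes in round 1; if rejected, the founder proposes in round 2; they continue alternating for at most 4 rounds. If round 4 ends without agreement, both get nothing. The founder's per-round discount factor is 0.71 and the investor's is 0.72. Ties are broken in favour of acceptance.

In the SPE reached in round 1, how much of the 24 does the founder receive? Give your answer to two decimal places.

Round 4 (the founder proposes): the investor will accept anything ≥ 0, so the founder offers 0 and keeps 24.
Round 3 (the investor proposes): the founder can get 24 next round, worth 0.71 × 24 = 17.04 now; the investor offers that and keeps 6.96.
Round 2 (the founder proposes): the investor can get 6.96 next round, worth 0.72 × 6.96 = 5.0112 now; the founder offers that and keeps 18.9888.
Round 1 (the investor proposes): the founder can get 18.9888 next round, worth 0.71 × 18.9888 = 13.482048 now. The investor offers 13.482048 and keeps 24 − 13.482048 = 10.517952.

13.48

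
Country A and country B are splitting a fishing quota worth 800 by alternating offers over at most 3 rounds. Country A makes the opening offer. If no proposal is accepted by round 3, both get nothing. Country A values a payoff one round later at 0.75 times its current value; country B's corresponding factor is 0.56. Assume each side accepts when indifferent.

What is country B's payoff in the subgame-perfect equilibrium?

Solve by backward induction from round 3.
Round 3 (country A proposes): country B will accept anything ≥ 0, so country A offers 0 and keeps 800.
Round 2 (country B proposes): country A can get 800 next round, worth 0.75 × 800 = 600 now, so country B offers 600, keeping 200.
Round 1 (country A proposes): country B can get 200 next round, worth 0.56 × 200 = 112 now; country A offers that and keeps 688.

112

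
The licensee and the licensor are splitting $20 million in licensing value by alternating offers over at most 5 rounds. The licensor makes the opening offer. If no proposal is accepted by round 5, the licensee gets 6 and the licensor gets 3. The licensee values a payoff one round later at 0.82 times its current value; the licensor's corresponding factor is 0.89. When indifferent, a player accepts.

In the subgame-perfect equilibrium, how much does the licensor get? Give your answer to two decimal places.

13.68

Solve by backward induction from round 5.
Round 5 (the licensor proposes): the licensee gets 6 if talks fail, so the licensor offers 6 and keeps 14.
Round 4 (the licensee proposes): the licensor can get 14 next round, worth 0.89 × 14 = 12.46 now; the licensee offers that and keeps 7.54.
Round 3 (the licensor proposes): the licensee can get 7.54 next round, worth 0.82 × 7.54 = 6.1828 now; the licensor offers that and keeps 13.8172.
Round 2 (the licensee proposes): the licensor can get 13.8172 next round, worth 0.89 × 13.8172 = 12.297308 now; the licensee offers that and keeps 7.702692.
Round 1 (the licensor proposes): the licensee can get 7.702692 next round, worth 0.82 × 7.702692 = 6.31620744 now. The licensor offers 6.31620744 and keeps 20 − 6.31620744 = 13.68379256.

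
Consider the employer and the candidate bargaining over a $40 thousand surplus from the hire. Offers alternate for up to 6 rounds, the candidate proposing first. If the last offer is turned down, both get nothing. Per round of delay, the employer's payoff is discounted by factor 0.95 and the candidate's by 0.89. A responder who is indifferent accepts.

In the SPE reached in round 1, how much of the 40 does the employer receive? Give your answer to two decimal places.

34.88

Round 6 (the employer proposes): rejection yields 0 for the candidate; the employer offers 0 and keeps 40.
Round 5 (the candidate proposes): the employer can get 40 next round, worth 0.95 × 40 = 38 now, so the candidate offers 38, keeping 2.
Round 4 (the employer proposes): the candidate can get 2 next round, worth 0.89 × 2 = 1.78 now, so the employer offers 1.78, keeping 38.22.
Round 3 (the candidate proposes): the employer can get 38.22 next round, worth 0.95 × 38.22 = 36.309 now; the candidate offers that and keeps 3.691.
Round 2 (the employer proposes): the candidate can get 3.691 next round, worth 0.89 × 3.691 = 3.28499 now, so the employer offers 3.28499, keeping 36.71501.
Round 1 (the candidate proposes): the employer can get 36.71501 next round, worth 0.95 × 36.71501 = 34.8792595 now. The candidate offers 34.8792595 and keeps 40 − 34.8792595 = 5.1207405.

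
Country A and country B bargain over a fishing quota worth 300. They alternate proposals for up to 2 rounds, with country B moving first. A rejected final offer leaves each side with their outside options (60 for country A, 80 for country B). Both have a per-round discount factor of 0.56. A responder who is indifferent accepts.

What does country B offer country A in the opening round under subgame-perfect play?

Work backward from the last round.
Round 2 (country A proposes): country B gets 80 if talks fail, so country A offers 80 and keeps 220.
Round 1 (country B proposes): country A can get 220 next round, worth 0.56 × 220 = 123.2 now; country B offers that and keeps 176.8.

123.2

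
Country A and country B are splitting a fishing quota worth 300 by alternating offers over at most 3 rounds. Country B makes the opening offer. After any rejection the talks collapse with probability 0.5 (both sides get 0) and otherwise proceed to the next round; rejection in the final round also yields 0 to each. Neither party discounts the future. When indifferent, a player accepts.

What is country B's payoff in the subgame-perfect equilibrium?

Round 3 (country B proposes): rejection yields 0 for country A; country B offers 0 and keeps 300.
Round 2 (country A proposes): rejecting gives country B an expected 0.5 × 300 = 150; country A offers that and keeps 150.
Round 1 (country B proposes): rejecting gives country A an expected 0.5 × 150 = 75; country B offers that and keeps 225.

225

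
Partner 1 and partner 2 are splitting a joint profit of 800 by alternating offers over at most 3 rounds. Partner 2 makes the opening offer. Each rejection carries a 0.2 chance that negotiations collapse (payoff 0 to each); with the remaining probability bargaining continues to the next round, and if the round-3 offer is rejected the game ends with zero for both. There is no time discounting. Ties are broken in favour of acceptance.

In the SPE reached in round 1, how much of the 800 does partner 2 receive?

Round 3 (partner 2 proposes): rejection yields 0 for partner 1; partner 2 offers 0 and keeps 800.
Round 2 (partner 1 proposes): rejecting gives partner 2 an expected 0.8 × 800 = 640. Partner 1 offers 640 and keeps 800 − 640 = 160.
Round 1 (partner 2 proposes): rejecting gives partner 1 an expected 0.8 × 160 = 128. Partner 2 offers 128 and keeps 800 − 128 = 672.

672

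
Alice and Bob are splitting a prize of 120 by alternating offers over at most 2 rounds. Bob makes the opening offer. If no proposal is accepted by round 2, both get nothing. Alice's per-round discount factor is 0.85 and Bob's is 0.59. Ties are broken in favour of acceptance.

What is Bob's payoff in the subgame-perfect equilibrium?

18

By backward induction:
Round 2 (Alice proposes): rejection yields 0 for Bob; Alice offers 0 and keeps 120.
Round 1 (Bob proposes): Alice can get 120 next round, worth 0.85 × 120 = 102 now; Bob offers that and keeps 18.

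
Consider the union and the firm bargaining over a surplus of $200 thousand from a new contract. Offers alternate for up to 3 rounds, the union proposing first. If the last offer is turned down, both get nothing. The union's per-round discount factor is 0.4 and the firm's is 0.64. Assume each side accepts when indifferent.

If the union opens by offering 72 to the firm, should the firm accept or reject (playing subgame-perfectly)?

Round 3 (the union proposes): rejection yields 0 for the firm; the union offers 0 and keeps 200.
Round 2 (the firm proposes): the union can get 200 next round, worth 0.4 × 200 = 80 now, so the firm offers 80, keeping 120.
So by rejecting in round 1, the firm gets 120 next round, worth 0.64 × 120 = 76.8 now.
Offer 72 < 76.8, so the firm rejects.

Reject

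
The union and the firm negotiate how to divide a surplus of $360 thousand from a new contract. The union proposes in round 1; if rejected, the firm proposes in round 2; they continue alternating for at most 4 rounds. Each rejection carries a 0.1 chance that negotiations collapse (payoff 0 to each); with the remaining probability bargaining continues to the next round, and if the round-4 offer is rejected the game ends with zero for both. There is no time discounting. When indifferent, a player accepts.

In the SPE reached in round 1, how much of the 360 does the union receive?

65.16

Round 4 (the firm proposes): rejection yields 0 for the union; the firm offers 0 and keeps 360.
Round 3 (the union proposes): rejecting gives the firm an expected 0.9 × 360 = 324. The union offers 324 and keeps 360 − 324 = 36.
Round 2 (the firm proposes): rejecting gives the union an expected 0.9 × 36 = 32.4; the firm offers that and keeps 327.6.
Round 1 (the union proposes): rejecting gives the firm an expected 0.9 × 327.6 = 294.84; the union offers that and keeps 65.16.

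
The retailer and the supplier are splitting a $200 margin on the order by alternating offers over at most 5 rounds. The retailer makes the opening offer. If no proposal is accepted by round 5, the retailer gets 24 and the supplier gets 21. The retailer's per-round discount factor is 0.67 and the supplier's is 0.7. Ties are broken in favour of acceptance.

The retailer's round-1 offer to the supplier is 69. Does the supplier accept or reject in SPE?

Work out the supplier's continuation value if the offer is rejected.
Round 5 (the retailer proposes): the supplier gets 21 if talks fail, so the retailer offers 21 and keeps 179.
Round 4 (the supplier proposes): the retailer can get 179 next round, worth 0.67 × 179 = 119.93 now, so the supplier offers 119.93, keeping 80.07.
Round 3 (the retailer proposes): the supplier can get 80.07 next round, worth 0.7 × 80.07 = 56.049 now, so the retailer offers 56.049, keeping 143.951.
Round 2 (the supplier proposes): the retailer can get 143.951 next round, worth 0.67 × 143.951 = 96.44717 now; the supplier offers that and keeps 103.55283.
So by rejecting in round 1, the supplier gets 103.55283 next round, worth 0.7 × 103.55283 = 72.486981 now.
Offer 69 < 72.486981, so the supplier rejects.

Reject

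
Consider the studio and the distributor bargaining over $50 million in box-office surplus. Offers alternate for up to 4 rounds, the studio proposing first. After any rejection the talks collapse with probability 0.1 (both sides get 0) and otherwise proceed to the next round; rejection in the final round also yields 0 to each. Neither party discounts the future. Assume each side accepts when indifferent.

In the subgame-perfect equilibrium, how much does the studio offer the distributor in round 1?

40.95

Round 4 (the distributor proposes): rejection yields 0 for the studio; the distributor offers 0 and keeps 50.
Round 3 (the studio proposes): rejecting gives the distributor an expected 0.9 × 50 = 45. The studio offers 45 and keeps 50 − 45 = 5.
Round 2 (the distributor proposes): rejecting gives the studio an expected 0.9 × 5 = 4.5; the distributor offers that and keeps 45.5.
Round 1 (the studio proposes): rejecting gives the distributor an expected 0.9 × 45.5 = 40.95; the studio offers that and keeps 9.05.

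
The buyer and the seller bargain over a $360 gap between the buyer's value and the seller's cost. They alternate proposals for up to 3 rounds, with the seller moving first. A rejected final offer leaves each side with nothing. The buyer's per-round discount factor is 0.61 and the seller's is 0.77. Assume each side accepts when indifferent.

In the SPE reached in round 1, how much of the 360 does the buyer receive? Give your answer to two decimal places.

50.51

By backward induction:
Round 3 (the seller proposes): rejection yields 0 for the buyer; the seller offers 0 and keeps 360.
Round 2 (the buyer proposes): the seller can get 360 next round, worth 0.77 × 360 = 277.2 now; the buyer offers that and keeps 82.8.
Round 1 (the seller proposes): the buyer can get 82.8 next round, worth 0.61 × 82.8 = 50.508 now; the seller offers that and keeps 309.492.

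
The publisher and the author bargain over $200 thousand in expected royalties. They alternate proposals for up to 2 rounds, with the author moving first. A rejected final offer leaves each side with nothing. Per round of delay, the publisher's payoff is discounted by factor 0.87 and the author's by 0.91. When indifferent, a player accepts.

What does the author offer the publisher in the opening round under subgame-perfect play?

174

By backward induction:
Round 2 (the publisher proposes): the author will accept anything ≥ 0, so the publisher offers 0 and keeps 200.
Round 1 (the author proposes): the publisher can get 200 next round, worth 0.87 × 200 = 174 now; the author offers that and keeps 26.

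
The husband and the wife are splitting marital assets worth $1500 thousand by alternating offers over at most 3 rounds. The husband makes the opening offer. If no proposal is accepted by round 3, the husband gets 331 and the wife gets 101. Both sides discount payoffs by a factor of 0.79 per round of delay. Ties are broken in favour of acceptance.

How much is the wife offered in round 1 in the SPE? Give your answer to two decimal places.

311.88

Round 3 (the husband proposes): the wife gets 101 if talks fail, so the husband offers 101 and keeps 1399.
Round 2 (the wife proposes): the husband can get 1399 next round, worth 0.79 × 1399 = 1105.21 now, so the wife offers 1105.21, keeping 394.79.
Round 1 (the husband proposes): the wife can get 394.79 next round, worth 0.79 × 394.79 = 311.8841 now. The husband offers 311.8841 and keeps 1500 − 311.8841 = 1188.1159.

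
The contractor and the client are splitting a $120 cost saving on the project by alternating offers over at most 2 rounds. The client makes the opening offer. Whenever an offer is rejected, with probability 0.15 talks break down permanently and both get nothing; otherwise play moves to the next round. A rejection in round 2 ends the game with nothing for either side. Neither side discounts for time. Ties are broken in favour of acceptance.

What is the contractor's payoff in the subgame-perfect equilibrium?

Round 2 (the contractor proposes): rejection yields 0 for the client; the contractor offers 0 and keeps 120.
Round 1 (the client proposes): rejecting gives the contractor an expected 0.85 × 120 = 102; the client offers that and keeps 18.

102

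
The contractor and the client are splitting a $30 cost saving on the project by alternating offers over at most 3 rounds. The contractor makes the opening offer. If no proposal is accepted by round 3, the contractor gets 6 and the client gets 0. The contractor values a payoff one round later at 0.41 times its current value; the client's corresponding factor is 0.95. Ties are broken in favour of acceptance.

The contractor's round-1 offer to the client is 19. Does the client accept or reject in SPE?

Round 3 (the contractor proposes): the client will accept anything ≥ 0, so the contractor offers 0 and keeps 30.
Round 2 (the client proposes): the contractor can get 30 next round, worth 0.41 × 30 = 12.3 now; the client offers that and keeps 17.7.
So by rejecting in round 1, the client gets 17.7 next round, worth 0.95 × 17.7 = 16.815 now.
Offer 19 ≥ 16.815, so the client accepts.

Accept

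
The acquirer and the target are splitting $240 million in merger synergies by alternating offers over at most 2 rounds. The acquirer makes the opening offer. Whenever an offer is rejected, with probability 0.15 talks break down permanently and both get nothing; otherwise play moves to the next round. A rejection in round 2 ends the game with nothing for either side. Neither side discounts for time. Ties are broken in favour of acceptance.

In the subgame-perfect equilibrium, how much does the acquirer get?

36

By backward induction:
Round 2 (the target proposes): rejection yields 0 for the acquirer; the target offers 0 and keeps 240.
Round 1 (the acquirer proposes): rejecting gives the target an expected 0.85 × 240 = 204. The acquirer offers 204 and keeps 240 − 204 = 36.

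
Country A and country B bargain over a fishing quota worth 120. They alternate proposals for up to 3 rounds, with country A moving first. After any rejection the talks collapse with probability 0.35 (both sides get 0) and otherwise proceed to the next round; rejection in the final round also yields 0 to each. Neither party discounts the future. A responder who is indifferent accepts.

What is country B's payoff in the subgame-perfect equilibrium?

27.3

Round 3 (country A proposes): rejection yields 0 for country B; country A offers 0 and keeps 120.
Round 2 (country B proposes): rejecting gives country A an expected 0.65 × 120 = 78. Country B offers 78 and keeps 120 − 78 = 42.
Round 1 (country A proposes): rejecting gives country B an expected 0.65 × 42 = 27.3; country A offers that and keeps 92.7.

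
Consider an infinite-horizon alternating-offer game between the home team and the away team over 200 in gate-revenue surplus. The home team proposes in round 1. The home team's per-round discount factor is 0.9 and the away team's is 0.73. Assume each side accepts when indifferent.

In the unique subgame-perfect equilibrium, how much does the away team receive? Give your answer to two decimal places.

42.57

Let x be the home team's share when the home team proposes and y be the away team's share when the away team proposes.
The away team accepts iff offered ≥ 0.73·y, so x = 200 − 0.73y. Symmetrically y = 200 − 0.9x.
Substituting: x = 200 − 0.73(200 − 0.9x), giving x(1 − 0.9·0.73) = 200(1 − 0.73).
So x = 200 × 0.27 / 0.343 ≈ 157.4344, and the away team receives 200 − x ≈ 42.5656.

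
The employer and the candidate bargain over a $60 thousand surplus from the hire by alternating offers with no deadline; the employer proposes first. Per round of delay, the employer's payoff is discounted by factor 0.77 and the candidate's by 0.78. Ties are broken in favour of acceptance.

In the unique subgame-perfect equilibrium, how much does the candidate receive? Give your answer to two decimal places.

In a stationary SPE each proposer offers the other exactly their discounted continuation value.
If the employer keeps x when proposing and the candidate keeps y when proposing, then x = 60 − 0.78y and y = 60 − 0.77x.
Solving: x = 60(1 − 0.78) / (1 − 0.77·0.78) = 13.2 / 0.3994 ≈ 33.0496.
The candidate gets 60 − 33.0496 ≈ 26.9504.

26.95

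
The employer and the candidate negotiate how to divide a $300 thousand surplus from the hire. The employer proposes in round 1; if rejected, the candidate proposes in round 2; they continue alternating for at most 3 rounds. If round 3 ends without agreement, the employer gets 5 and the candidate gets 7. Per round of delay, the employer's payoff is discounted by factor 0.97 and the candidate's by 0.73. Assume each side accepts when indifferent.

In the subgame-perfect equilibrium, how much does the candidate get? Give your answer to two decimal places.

11.53

Round 3 (the employer proposes): the candidate gets 7 if talks fail, so the employer offers 7 and keeps 293.
Round 2 (the candidate proposes): the employer can get 293 next round, worth 0.97 × 293 = 284.21 now, so the candidate offers 284.21, keeping 15.79.
Round 1 (the employer proposes): the candidate can get 15.79 next round, worth 0.73 × 15.79 = 11.5267 now, so the employer offers 11.5267, keeping 288.4733.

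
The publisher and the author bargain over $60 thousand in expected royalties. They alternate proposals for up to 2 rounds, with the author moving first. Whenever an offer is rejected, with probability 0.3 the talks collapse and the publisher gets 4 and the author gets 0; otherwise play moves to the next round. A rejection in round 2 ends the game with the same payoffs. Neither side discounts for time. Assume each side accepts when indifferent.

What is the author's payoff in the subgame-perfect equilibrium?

Round 2 (the publisher proposes): rejection yields 0 for the author; the publisher offers 0 and keeps 60.
Round 1 (the author proposes): rejecting gives the publisher an expected 0.7 × 60 + 0.3 × 4 = 43.2. The author offers 43.2 and keeps 60 − 43.2 = 16.8.

16.8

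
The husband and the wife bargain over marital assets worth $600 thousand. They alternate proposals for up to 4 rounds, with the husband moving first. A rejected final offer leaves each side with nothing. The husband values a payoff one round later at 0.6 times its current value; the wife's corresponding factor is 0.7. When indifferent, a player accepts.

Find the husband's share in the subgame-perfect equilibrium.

255.6

Round 4 (the wife proposes): the husband will accept anything ≥ 0, so the wife offers 0 and keeps 600.
Round 3 (the husband proposes): the wife can get 600 next round, worth 0.7 × 600 = 420 now. The husband offers 420 and keeps 600 − 420 = 180.
Round 2 (the wife proposes): the husband can get 180 next round, worth 0.6 × 180 = 108 now. The wife offers 108 and keeps 600 − 108 = 492.
Round 1 (the husband proposes): the wife can get 492 next round, worth 0.7 × 492 = 344.4 now; the husband offers that and keeps 255.6.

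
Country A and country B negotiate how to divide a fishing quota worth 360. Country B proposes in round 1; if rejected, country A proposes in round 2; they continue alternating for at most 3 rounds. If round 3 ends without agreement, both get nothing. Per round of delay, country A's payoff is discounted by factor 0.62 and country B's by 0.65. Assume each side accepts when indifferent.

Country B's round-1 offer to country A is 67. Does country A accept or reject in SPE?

Reject

Round 3 (country B proposes): country A will accept anything ≥ 0, so country B offers 0 and keeps 360.
Round 2 (country A proposes): country B can get 360 next round, worth 0.65 × 360 = 234 now, so country A offers 234, keeping 126.
So by rejecting in round 1, country A gets 126 next round, worth 0.62 × 126 = 78.12 now.
Offer 67 < 78.12, so country A rejects.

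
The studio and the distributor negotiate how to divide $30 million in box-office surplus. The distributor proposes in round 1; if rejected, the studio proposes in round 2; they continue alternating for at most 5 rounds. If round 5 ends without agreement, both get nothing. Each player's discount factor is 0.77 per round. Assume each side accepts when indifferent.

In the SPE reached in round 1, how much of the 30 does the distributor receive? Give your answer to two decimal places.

Round 5 (the distributor proposes): rejection yields 0 for the studio; the distributor offers 0 and keeps 30.
Round 4 (the studio proposes): the distributor can get 30 next round, worth 0.77 × 30 = 23.1 now, so the studio offers 23.1, keeping 6.9.
Round 3 (the distributor proposes): the studio can get 6.9 next round, worth 0.77 × 6.9 = 5.313 now. The distributor offers 5.313 and keeps 30 − 5.313 = 24.687.
Round 2 (the studio proposes): the distributor can get 24.687 next round, worth 0.77 × 24.687 = 19.00899 now, so the studio offers 19.00899, keeping 10.99101.
Round 1 (the distributor proposes): the studio can get 10.99101 next round, worth 0.77 × 10.99101 = 8.4630777 now; the distributor offers that and keeps 21.5369223.

21.54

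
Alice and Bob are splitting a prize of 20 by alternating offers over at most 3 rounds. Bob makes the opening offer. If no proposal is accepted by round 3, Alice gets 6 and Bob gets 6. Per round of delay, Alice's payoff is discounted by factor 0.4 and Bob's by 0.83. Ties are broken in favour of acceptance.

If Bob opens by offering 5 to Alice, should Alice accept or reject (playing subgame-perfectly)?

Round 3 (Bob proposes): Alice gets 6 if talks fail, so Bob offers 6 and keeps 14.
Round 2 (Alice proposes): Bob can get 14 next round, worth 0.83 × 14 = 11.62 now; Alice offers that and keeps 8.38.
So by rejecting in round 1, Alice gets 8.38 next round, worth 0.4 × 8.38 = 3.352 now.
Offer 5 ≥ 3.352, so Alice accepts.

Accept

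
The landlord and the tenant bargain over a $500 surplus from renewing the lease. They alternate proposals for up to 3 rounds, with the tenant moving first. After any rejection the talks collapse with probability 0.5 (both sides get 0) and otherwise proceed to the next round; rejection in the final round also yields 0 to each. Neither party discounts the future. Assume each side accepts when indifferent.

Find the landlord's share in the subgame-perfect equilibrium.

Round 3 (the tenant proposes): rejection yields 0 for the landlord; the tenant offers 0 and keeps 500.
Round 2 (the landlord proposes): rejecting gives the tenant an expected 0.5 × 500 = 250. The landlord offers 250 and keeps 500 − 250 = 250.
Round 1 (the tenant proposes): rejecting gives the landlord an expected 0.5 × 250 = 125; the tenant offers that and keeps 375.

125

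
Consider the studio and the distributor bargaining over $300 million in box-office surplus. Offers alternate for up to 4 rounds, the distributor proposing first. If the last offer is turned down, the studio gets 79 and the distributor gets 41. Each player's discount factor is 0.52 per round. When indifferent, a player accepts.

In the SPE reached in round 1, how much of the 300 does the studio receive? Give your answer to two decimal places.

Round 4 (the studio proposes): the distributor gets 41 if talks fail, so the studio offers 41 and keeps 259.
Round 3 (the distributor proposes): the studio can get 259 next round, worth 0.52 × 259 = 134.68 now; the distributor offers that and keeps 165.32.
Round 2 (the studio proposes): the distributor can get 165.32 next round, worth 0.52 × 165.32 = 85.9664 now. The studio offers 85.9664 and keeps 300 − 85.9664 = 214.0336.
Round 1 (the distributor proposes): the studio can get 214.0336 next round, worth 0.52 × 214.0336 = 111.297472 now, so the distributor offers 111.297472, keeping 188.702528.

111.30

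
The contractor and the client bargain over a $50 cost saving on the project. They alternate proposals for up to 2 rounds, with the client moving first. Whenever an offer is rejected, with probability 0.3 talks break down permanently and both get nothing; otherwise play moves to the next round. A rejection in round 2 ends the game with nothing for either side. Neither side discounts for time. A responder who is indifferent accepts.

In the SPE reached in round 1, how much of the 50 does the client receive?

15

Round 2 (the contractor proposes): rejection yields 0 for the client; the contractor offers 0 and keeps 50.
Round 1 (the client proposes): rejecting gives the contractor an expected 0.7 × 50 = 35, so the client offers 35, keeping 15.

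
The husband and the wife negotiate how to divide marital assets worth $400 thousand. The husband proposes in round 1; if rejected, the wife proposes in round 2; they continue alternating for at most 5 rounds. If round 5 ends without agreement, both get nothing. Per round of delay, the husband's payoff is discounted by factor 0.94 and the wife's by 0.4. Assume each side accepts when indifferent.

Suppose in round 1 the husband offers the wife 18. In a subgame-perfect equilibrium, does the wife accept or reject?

Round 5 (the husband proposes): the wife will accept anything ≥ 0, so the husband offers 0 and keeps 400.
Round 4 (the wife proposes): the husband can get 400 next round, worth 0.94 × 400 = 376 now. The wife offers 376 and keeps 400 − 376 = 24.
Round 3 (the husband proposes): the wife can get 24 next round, worth 0.4 × 24 = 9.6 now; the husband offers that and keeps 390.4.
Round 2 (the wife proposes): the husband can get 390.4 next round, worth 0.94 × 390.4 = 366.976 now. The wife offers 366.976 and keeps 400 − 366.976 = 33.024.
So by rejecting in round 1, the wife gets 33.024 next round, worth 0.4 × 33.024 = 13.2096 now.
Offer 18 ≥ 13.2096, so the wife accepts.

Accept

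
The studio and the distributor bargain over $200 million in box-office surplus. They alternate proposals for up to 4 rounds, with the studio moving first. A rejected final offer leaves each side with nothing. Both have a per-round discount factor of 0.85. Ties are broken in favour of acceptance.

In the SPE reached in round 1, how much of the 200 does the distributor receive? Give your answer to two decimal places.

Round 4 (the distributor proposes): the studio will accept anything ≥ 0, so the distributor offers 0 and keeps 200.
Round 3 (the studio proposes): the distributor can get 200 next round, worth 0.85 × 200 = 170 now, so the studio offers 170, keeping 30.
Round 2 (the distributor proposes): the studio can get 30 next round, worth 0.85 × 30 = 25.5 now. The distributor offers 25.5 and keeps 200 − 25.5 = 174.5.
Round 1 (the studio proposes): the distributor can get 174.5 next round, worth 0.85 × 174.5 = 148.325 now. The studio offers 148.325 and keeps 200 − 148.325 = 51.675.

148.33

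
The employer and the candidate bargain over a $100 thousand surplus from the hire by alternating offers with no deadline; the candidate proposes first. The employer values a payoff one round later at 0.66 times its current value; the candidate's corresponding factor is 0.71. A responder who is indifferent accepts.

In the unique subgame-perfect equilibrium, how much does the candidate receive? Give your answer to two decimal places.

63.98

Let x be the candidate's share when the candidate proposes and y be the employer's share when the employer proposes.
The employer accepts iff offered ≥ 0.66·y, so x = 100 − 0.66y. Symmetrically y = 100 − 0.71x.
Substituting: x = 100 − 0.66(100 − 0.71x), giving x(1 − 0.71·0.66) = 100(1 − 0.66).
So x = 100 × 0.34 / 0.5314 ≈ 63.9819, and the employer receives 100 − x ≈ 36.0181.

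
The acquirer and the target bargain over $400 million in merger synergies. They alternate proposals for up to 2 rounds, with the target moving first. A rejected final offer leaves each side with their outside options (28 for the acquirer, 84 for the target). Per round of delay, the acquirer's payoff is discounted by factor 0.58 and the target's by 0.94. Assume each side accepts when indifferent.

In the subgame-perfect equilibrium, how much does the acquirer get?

183.28

Solve by backward induction from round 2.
Round 2 (the acquirer proposes): the target gets 84 if talks fail, so the acquirer offers 84 and keeps 316.
Round 1 (the target proposes): the acquirer can get 316 next round, worth 0.58 × 316 = 183.28 now. The target offers 183.28 and keeps 400 − 183.28 = 216.72.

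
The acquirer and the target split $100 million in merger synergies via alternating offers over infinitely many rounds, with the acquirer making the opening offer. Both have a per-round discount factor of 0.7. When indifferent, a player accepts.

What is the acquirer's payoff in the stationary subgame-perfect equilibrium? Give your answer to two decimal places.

When the acquirer proposes, the target accepts any offer worth at least 0.7 times what the target would get by proposing next round; and vice versa.
This gives x = 100 − 0.7y and y = 100 − 0.7x, where x and y are each side's share when it proposes.
Hence (1 − 0.7·0.7)x = 100(1 − 0.7), i.e. 0.51·x = 30.
x ≈ 58.8235; the target's share is 100 − x ≈ 41.1765.

58.82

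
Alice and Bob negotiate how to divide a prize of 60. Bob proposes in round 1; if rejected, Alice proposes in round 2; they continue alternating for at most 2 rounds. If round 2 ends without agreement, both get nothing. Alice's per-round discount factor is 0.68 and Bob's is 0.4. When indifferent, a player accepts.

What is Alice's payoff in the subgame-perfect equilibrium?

Round 2 (Alice proposes): Bob will accept anything ≥ 0, so Alice offers 0 and keeps 60.
Round 1 (Bob proposes): Alice can get 60 next round, worth 0.68 × 60 = 40.8 now, so Bob offers 40.8, keeping 19.2.

40.8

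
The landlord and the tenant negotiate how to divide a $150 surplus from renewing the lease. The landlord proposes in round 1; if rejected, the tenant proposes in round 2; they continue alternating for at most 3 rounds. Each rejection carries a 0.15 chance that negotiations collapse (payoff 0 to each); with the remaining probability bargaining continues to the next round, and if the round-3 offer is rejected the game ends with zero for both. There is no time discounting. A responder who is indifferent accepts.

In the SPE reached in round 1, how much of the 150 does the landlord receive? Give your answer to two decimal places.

By backward induction:
Round 3 (the landlord proposes): rejection yields 0 for the tenant; the landlord offers 0 and keeps 150.
Round 2 (the tenant proposes): rejecting gives the landlord an expected 0.85 × 150 = 127.5, so the tenant offers 127.5, keeping 22.5.
Round 1 (the landlord proposes): rejecting gives the tenant an expected 0.85 × 22.5 = 19.125, so the landlord offers 19.125, keeping 130.875.

130.88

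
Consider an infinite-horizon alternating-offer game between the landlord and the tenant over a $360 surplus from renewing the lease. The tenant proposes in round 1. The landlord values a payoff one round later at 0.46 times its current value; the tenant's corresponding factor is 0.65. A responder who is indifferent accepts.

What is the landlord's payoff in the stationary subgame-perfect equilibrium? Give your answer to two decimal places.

Let x be the tenant's share when the tenant proposes and y be the landlord's share when the landlord proposes.
The landlord accepts iff offered ≥ 0.46·y, so x = 360 − 0.46y. Symmetrically y = 360 − 0.65x.
Substituting: x = 360 − 0.46(360 − 0.65x), giving x(1 − 0.65·0.46) = 360(1 − 0.46).
So x = 360 × 0.54 / 0.701 ≈ 277.3181, and the landlord receives 360 − x ≈ 82.6819.

82.68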